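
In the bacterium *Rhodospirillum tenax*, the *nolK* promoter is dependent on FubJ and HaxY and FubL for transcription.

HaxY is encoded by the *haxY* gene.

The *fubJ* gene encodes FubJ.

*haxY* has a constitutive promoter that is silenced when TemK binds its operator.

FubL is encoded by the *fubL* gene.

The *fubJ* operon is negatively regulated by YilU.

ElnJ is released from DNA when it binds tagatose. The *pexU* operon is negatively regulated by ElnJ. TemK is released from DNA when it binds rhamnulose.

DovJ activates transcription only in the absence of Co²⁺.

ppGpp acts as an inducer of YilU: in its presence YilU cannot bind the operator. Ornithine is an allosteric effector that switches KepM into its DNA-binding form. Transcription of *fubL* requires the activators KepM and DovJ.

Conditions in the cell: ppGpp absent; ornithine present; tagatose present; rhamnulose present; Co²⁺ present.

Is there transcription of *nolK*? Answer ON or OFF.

ppGpp is absent, so YilU is active.
With repressor YilU bound, *fubJ* is not transcribed.
So FubJ is not produced.
Rhamnulose is present, so TemK is inactive.
With no repressor bound, *haxY* is transcribed.
So HaxY is produced and active.
Ornithine is present, so KepM is active.
Co²⁺ is present, so DovJ is inactive.
Required activator DovJ is absent, so *fubL* is not transcribed.
So FubL is not produced.
Required activator FubJ is absent, so *nolK* is not transcribed.

OFF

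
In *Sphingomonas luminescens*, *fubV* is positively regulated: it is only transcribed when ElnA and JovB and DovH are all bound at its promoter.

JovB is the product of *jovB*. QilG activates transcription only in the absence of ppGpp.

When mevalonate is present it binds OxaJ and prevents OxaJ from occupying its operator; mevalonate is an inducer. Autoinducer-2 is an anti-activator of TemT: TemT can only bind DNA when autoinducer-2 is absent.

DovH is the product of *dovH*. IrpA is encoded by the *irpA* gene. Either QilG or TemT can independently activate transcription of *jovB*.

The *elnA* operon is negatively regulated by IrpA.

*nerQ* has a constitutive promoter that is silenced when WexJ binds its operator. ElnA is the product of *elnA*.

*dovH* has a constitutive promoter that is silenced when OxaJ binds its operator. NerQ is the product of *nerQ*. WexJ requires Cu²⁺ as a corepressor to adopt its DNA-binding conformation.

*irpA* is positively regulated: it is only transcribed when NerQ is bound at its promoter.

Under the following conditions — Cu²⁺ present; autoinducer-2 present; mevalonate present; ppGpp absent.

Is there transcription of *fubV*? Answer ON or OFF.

Cu²⁺ is present, so WexJ is active.
With repressor WexJ bound, *nerQ* is not transcribed.
So NerQ is not produced.
Required activator NerQ is absent, so *irpA* is not transcribed.
So IrpA is not produced.
With no repressor bound, *elnA* is transcribed.
So ElnA is produced and active.
ppGpp is absent, so QilG is active.
Autoinducer-2 is present, so TemT is inactive.
Activator QilG is present, so *jovB* is transcribed.
So JovB is produced and active.
Mevalonate is present, so OxaJ is inactive.
With no repressor bound, *dovH* is transcribed.
So DovH is produced and active.
No repressor is bound and ElnA and JovB and DovH are active, so *fubV* is transcribed.

ON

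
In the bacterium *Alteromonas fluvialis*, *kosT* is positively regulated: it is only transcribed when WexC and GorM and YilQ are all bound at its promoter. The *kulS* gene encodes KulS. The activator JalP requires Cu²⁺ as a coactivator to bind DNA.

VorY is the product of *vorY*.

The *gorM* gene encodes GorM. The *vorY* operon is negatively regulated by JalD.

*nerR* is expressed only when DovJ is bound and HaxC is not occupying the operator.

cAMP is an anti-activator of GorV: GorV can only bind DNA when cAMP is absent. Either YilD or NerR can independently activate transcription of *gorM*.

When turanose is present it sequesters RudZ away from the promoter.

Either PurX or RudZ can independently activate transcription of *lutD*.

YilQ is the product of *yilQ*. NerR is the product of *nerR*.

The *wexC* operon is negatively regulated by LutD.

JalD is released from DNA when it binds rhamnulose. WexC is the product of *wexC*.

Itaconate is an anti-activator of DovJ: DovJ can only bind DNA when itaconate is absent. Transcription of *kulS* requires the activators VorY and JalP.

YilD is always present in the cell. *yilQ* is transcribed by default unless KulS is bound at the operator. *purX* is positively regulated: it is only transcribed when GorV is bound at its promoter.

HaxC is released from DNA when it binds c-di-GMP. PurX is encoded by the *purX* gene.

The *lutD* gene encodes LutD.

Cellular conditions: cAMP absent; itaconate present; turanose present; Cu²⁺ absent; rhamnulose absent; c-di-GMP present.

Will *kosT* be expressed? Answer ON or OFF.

cAMP is absent, so GorV is active.
No repressor is bound and GorV is active, so *purX* is transcribed.
So PurX is produced and active.
Turanose is present, so RudZ is inactive.
Activator PurX is present, so *lutD* is transcribed.
So LutD is produced and active.
With repressor LutD bound, *wexC* is not transcribed.
So WexC is not produced.
YilD is produced constitutively and is active.
c-di-GMP is present, so HaxC is inactive.
Itaconate is present, so DovJ is inactive.
Required activator DovJ is absent, so *nerR* is not transcribed.
So NerR is not produced.
Activator YilD is present, so *gorM* is transcribed.
So GorM is produced and active.
Rhamnulose is absent, so JalD is active.
With repressor JalD bound, *vorY* is not transcribed.
So VorY is not produced.
Cu²⁺ is absent, so JalP is inactive.
Required activator VorY is absent, so *kulS* is not transcribed.
So KulS is not produced.
With no repressor bound, *yilQ* is transcribed.
So YilQ is produced and active.
Required activator WexC is absent, so *kosT* is not transcribed.

OFF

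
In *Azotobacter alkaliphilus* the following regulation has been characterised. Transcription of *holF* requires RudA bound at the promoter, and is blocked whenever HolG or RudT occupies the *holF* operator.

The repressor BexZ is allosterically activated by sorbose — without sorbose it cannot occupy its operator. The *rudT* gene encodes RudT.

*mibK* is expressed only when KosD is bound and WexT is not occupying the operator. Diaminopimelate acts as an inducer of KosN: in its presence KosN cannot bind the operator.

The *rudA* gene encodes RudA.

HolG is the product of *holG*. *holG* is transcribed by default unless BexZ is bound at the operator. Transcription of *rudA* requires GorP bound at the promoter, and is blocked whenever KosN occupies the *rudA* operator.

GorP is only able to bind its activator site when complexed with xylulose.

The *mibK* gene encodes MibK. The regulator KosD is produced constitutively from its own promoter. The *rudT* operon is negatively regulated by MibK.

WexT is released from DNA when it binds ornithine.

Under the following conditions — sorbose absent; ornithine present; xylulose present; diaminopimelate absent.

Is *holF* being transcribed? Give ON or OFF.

Sorbose is absent, so BexZ is inactive.
With no repressor bound, *holG* is transcribed.
So HolG is produced and active.
Xylulose is present, so GorP is active.
Diaminopimelate is absent, so KosN is active.
With repressor KosN bound, *rudA* is not transcribed.
So RudA is not produced.
Ornithine is present, so WexT is inactive.
KosD is produced constitutively and is active.
No repressor is bound and KosD is active, so *mibK* is transcribed.
So MibK is produced and active.
With repressor MibK bound, *rudT* is not transcribed.
So RudT is not produced.
With repressor HolG bound, *holF* is not transcribed.

OFF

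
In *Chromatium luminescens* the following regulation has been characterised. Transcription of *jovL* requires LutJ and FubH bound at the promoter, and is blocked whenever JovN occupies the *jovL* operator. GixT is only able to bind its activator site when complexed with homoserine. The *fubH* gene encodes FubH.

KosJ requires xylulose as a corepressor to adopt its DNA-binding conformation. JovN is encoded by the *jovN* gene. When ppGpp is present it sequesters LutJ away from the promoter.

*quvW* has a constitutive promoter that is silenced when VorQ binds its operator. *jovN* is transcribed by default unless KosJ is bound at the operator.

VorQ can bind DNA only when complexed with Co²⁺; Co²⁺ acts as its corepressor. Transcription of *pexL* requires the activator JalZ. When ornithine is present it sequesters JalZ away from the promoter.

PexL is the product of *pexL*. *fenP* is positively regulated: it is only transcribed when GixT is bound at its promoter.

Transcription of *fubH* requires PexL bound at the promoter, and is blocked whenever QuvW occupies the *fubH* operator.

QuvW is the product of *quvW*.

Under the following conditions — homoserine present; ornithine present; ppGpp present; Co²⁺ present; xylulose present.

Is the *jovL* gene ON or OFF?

OFF

ppGpp is present, so LutJ is inactive.
Ornithine is present, so JalZ is inactive.
Required activator JalZ is absent, so *pexL* is not transcribed.
So PexL is not produced.
Co²⁺ is present, so VorQ is active.
With repressor VorQ bound, *quvW* is not transcribed.
So QuvW is not produced.
Required activator PexL is absent, so *fubH* is not transcribed.
So FubH is not produced.
Xylulose is present, so KosJ is active.
With repressor KosJ bound, *jovN* is not transcribed.
So JovN is not produced.
Required activator LutJ is absent, so *jovL* is not transcribed.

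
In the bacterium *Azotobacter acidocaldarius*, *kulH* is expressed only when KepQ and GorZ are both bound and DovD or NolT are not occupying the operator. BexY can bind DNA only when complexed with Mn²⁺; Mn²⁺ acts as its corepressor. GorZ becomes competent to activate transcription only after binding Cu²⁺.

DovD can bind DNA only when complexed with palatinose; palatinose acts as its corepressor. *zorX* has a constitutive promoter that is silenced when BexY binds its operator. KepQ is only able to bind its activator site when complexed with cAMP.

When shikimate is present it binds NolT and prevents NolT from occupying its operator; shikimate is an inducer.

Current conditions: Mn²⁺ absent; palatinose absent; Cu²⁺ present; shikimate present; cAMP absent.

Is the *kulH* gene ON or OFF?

cAMP is absent, so KepQ is inactive.
Palatinose is absent, so DovD is inactive.
Cu²⁺ is present, so GorZ is active.
Shikimate is present, so NolT is inactive.
Required activator KepQ is absent, so *kulH* is not transcribed.

OFF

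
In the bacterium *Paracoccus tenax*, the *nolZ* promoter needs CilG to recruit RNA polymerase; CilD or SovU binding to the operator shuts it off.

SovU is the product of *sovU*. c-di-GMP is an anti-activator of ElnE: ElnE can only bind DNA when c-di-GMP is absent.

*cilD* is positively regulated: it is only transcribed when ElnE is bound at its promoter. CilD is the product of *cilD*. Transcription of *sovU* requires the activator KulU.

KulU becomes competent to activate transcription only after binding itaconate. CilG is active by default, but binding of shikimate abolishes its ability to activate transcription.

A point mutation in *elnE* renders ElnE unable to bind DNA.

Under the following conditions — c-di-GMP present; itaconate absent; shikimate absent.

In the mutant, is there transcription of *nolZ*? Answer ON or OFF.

ON

Shikimate is absent, so CilG is active.
ElnE is non-functional in this strain, so it has no effect.
Required activator ElnE is absent, so *cilD* is not transcribed.
So CilD is not produced.
Itaconate is absent, so KulU is inactive.
Required activator KulU is absent, so *sovU* is not transcribed.
So SovU is not produced.
No repressor is bound and CilG is active, so *nolZ* is transcribed.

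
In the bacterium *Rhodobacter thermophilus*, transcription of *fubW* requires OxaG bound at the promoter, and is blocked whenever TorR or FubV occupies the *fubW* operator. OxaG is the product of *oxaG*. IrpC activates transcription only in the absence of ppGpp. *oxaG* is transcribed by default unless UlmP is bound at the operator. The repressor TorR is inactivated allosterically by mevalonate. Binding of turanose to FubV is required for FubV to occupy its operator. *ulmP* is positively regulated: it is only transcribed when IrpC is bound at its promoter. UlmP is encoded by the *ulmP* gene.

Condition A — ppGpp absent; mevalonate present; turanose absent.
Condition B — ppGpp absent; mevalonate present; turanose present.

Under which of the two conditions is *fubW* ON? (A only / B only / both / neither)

neither

Condition A:
ppGpp is absent, so IrpC is active.
No repressor is bound and IrpC is active, so *ulmP* is transcribed.
So UlmP is produced and active.
With repressor UlmP bound, *oxaG* is not transcribed.
So OxaG is not produced.
Mevalonate is present, so TorR is inactive.
Turanose is absent, so FubV is inactive.
Required activator OxaG is absent, so *fubW* is not transcribed.
→ *fubW* is OFF in A.
Condition B:
ppGpp is absent, so IrpC is active.
No repressor is bound and IrpC is active, so *ulmP* is transcribed.
So UlmP is produced and active.
With repressor UlmP bound, *oxaG* is not transcribed.
So OxaG is not produced.
Mevalonate is present, so TorR is inactive.
Turanose is present, so FubV is active.
With repressor FubV bound, *fubW* is not transcribed.
→ *fubW* is OFF in B.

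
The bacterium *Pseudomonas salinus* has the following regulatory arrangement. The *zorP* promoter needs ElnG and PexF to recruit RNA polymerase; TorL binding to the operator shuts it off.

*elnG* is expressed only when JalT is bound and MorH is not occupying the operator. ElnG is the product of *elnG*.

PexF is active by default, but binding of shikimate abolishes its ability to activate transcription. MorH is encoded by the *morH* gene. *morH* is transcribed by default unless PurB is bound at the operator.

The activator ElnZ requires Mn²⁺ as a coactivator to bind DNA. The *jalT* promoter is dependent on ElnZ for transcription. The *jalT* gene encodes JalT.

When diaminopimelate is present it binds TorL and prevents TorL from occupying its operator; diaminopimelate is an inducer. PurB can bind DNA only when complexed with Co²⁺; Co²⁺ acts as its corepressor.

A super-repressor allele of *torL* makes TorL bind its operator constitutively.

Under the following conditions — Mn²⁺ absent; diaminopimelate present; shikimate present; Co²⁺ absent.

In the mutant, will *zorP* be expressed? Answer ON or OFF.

Co²⁺ is absent, so PurB is inactive.
With no repressor bound, *morH* is transcribed.
So MorH is produced and active.
Mn²⁺ is absent, so ElnZ is inactive.
Required activator ElnZ is absent, so *jalT* is not transcribed.
So JalT is not produced.
With repressor MorH bound, *elnG* is not transcribed.
So ElnG is not produced.
TorL is constitutively active in this strain.
Shikimate is present, so PexF is inactive.
With repressor TorL bound, *zorP* is not transcribed.

OFF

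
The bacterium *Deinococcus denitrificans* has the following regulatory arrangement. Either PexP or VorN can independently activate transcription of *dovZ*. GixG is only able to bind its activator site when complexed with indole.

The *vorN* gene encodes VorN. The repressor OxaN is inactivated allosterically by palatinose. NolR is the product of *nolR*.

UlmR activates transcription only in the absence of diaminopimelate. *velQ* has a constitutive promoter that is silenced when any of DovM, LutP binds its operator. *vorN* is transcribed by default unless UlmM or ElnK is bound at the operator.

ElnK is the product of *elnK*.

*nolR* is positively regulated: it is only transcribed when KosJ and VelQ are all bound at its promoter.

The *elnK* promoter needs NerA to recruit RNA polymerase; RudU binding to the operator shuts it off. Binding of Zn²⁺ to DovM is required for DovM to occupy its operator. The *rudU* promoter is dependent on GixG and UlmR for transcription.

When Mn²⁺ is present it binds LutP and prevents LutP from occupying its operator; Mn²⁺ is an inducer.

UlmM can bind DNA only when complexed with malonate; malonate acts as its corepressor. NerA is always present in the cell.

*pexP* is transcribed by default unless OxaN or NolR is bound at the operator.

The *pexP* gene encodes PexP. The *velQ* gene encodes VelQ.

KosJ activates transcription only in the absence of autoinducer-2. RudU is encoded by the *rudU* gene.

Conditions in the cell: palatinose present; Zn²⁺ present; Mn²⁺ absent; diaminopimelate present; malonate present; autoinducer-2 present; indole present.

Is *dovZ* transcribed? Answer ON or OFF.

ON

Palatinose is present, so OxaN is inactive.
Autoinducer-2 is present, so KosJ is inactive.
Zn²⁺ is present, so DovM is active.
Mn²⁺ is absent, so LutP is active.
With repressor DovM bound, *velQ* is not transcribed.
So VelQ is not produced.
Required activator KosJ is absent, so *nolR* is not transcribed.
So NolR is not produced.
With no repressor bound, *pexP* is transcribed.
So PexP is produced and active.
Malonate is present, so UlmM is active.
Indole is present, so GixG is active.
Diaminopimelate is present, so UlmR is inactive.
Required activator UlmR is absent, so *rudU* is not transcribed.
So RudU is not produced.
NerA is produced constitutively and is active.
No repressor is bound and NerA is active, so *elnK* is transcribed.
So ElnK is produced and active.
With repressor UlmM bound, *vorN* is not transcribed.
So VorN is not produced.
Activator PexP is present, so *dovZ* is transcribed.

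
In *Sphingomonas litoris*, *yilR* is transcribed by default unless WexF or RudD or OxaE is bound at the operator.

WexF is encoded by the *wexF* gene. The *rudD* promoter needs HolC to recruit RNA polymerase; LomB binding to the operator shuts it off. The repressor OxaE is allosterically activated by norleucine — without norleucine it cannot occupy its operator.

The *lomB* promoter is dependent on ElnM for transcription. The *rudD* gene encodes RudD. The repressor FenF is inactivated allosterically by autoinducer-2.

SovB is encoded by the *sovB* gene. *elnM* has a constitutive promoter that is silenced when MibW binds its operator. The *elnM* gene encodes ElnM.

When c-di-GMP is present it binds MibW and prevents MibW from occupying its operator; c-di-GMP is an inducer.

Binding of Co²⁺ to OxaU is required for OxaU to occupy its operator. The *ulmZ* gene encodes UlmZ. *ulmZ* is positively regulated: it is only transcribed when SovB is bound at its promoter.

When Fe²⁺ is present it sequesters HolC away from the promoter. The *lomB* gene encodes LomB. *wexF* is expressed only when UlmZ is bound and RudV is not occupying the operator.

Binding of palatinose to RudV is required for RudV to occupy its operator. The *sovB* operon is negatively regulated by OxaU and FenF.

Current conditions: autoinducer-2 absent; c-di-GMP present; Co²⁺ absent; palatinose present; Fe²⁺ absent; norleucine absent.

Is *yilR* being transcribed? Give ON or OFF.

Co²⁺ is absent, so OxaU is inactive.
Autoinducer-2 is absent, so FenF is active.
With repressor FenF bound, *sovB* is not transcribed.
So SovB is not produced.
Required activator SovB is absent, so *ulmZ* is not transcribed.
So UlmZ is not produced.
Palatinose is present, so RudV is active.
With repressor RudV bound, *wexF* is not transcribed.
So WexF is not produced.
c-di-GMP is present, so MibW is inactive.
With no repressor bound, *elnM* is transcribed.
So ElnM is produced and active.
No repressor is bound and ElnM is active, so *lomB* is transcribed.
So LomB is produced and active.
Fe²⁺ is absent, so HolC is active.
With repressor LomB bound, *rudD* is not transcribed.
So RudD is not produced.
Norleucine is absent, so OxaE is inactive.
With no repressor bound, *yilR* is transcribed.

ON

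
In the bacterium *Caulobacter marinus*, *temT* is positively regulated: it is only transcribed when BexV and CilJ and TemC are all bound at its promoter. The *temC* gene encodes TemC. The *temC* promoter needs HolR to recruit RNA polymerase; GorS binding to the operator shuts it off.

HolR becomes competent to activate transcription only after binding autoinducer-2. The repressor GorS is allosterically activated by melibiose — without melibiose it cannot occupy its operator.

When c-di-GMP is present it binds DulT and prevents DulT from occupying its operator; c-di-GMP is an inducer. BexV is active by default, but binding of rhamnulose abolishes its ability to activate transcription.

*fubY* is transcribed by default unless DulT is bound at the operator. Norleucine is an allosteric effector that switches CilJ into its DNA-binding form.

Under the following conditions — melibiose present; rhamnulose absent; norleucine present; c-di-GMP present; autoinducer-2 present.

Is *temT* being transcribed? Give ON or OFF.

OFF

Rhamnulose is absent, so BexV is active.
Norleucine is present, so CilJ is active.
Autoinducer-2 is present, so HolR is active.
Melibiose is present, so GorS is active.
With repressor GorS bound, *temC* is not transcribed.
So TemC is not produced.
Required activator TemC is absent, so *temT* is not transcribed.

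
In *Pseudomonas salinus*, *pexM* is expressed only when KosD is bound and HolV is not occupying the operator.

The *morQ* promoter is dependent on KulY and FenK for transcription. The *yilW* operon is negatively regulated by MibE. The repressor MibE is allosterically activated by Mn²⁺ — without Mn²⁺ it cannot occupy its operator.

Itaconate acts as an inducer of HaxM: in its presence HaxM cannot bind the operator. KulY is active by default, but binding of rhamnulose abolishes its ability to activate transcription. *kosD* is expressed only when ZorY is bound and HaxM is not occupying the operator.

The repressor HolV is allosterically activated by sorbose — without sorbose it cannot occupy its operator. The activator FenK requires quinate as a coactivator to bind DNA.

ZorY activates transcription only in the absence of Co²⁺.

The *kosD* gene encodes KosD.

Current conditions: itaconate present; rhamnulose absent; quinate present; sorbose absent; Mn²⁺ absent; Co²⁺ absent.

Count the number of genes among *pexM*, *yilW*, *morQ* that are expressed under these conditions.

Sorbose is absent, so HolV is inactive.
Co²⁺ is absent, so ZorY is active.
Itaconate is present, so HaxM is inactive.
No repressor is bound and ZorY is active, so *kosD* is transcribed.
So KosD is produced and active.
No repressor is bound and KosD is active, so *pexM* is transcribed.
→ *pexM* is ON.
Mn²⁺ is absent, so MibE is inactive.
With no repressor bound, *yilW* is transcribed.
→ *yilW* is ON.
Rhamnulose is absent, so KulY is active.
Quinate is present, so FenK is active.
No repressor is bound and KulY and FenK are active, so *morQ* is transcribed.
→ *morQ* is ON.
3 of the 3 genes are transcribed.

3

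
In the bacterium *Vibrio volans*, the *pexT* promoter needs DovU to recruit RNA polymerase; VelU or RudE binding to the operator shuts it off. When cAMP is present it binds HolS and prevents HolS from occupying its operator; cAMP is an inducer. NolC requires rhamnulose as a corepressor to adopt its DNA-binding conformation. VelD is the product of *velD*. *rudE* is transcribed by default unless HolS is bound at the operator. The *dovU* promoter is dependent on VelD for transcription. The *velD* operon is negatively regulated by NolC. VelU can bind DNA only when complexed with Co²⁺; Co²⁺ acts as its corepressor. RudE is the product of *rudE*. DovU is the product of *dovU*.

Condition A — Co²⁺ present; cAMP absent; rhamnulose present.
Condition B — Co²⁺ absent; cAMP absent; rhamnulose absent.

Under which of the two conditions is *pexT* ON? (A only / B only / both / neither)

B only

Condition A:
Co²⁺ is present, so VelU is active.
cAMP is absent, so HolS is active.
With repressor HolS bound, *rudE* is not transcribed.
So RudE is not produced.
Rhamnulose is present, so NolC is active.
With repressor NolC bound, *velD* is not transcribed.
So VelD is not produced.
Required activator VelD is absent, so *dovU* is not transcribed.
So DovU is not produced.
With repressor VelU bound, *pexT* is not transcribed.
→ *pexT* is OFF in A.
Condition B:
Co²⁺ is absent, so VelU is inactive.
cAMP is absent, so HolS is active.
With repressor HolS bound, *rudE* is not transcribed.
So RudE is not produced.
Rhamnulose is absent, so NolC is inactive.
With no repressor bound, *velD* is transcribed.
So VelD is produced and active.
No repressor is bound and VelD is active, so *dovU* is transcribed.
So DovU is produced and active.
No repressor is bound and DovU is active, so *pexT* is transcribed.
→ *pexT* is ON in B.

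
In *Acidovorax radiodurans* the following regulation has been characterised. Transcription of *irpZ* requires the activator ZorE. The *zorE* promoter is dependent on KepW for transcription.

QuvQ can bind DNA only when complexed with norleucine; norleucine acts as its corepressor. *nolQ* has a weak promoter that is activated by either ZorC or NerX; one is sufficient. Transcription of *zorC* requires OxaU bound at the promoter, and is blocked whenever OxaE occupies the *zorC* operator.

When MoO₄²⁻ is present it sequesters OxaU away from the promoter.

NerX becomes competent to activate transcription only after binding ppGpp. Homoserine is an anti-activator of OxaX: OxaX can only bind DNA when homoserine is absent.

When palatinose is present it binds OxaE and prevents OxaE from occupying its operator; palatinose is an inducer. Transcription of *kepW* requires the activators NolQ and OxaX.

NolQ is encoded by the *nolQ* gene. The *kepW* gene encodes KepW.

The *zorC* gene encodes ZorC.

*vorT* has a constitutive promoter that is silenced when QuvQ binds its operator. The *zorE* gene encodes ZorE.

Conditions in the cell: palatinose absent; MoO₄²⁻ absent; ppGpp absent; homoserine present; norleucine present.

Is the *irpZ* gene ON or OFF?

OFF

Palatinose is absent, so OxaE is active.
MoO₄²⁻ is absent, so OxaU is active.
With repressor OxaE bound, *zorC* is not transcribed.
So ZorC is not produced.
ppGpp is absent, so NerX is inactive.
No activator is available at the *nolQ* promoter, so *nolQ* is not transcribed.
So NolQ is not produced.
Homoserine is present, so OxaX is inactive.
Required activator NolQ is absent, so *kepW* is not transcribed.
So KepW is not produced.
Required activator KepW is absent, so *zorE* is not transcribed.
So ZorE is not produced.
Required activator ZorE is absent, so *irpZ* is not transcribed.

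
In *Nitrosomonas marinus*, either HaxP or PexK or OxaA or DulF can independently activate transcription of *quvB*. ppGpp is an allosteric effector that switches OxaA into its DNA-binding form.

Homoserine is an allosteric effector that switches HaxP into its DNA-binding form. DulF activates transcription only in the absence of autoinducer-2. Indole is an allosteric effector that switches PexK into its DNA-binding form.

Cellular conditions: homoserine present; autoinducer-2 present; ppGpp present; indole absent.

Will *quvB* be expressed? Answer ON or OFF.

Homoserine is present, so HaxP is active.
Indole is absent, so PexK is inactive.
ppGpp is present, so OxaA is active.
Autoinducer-2 is present, so DulF is inactive.
Activator HaxP is present, so *quvB* is transcribed.

ON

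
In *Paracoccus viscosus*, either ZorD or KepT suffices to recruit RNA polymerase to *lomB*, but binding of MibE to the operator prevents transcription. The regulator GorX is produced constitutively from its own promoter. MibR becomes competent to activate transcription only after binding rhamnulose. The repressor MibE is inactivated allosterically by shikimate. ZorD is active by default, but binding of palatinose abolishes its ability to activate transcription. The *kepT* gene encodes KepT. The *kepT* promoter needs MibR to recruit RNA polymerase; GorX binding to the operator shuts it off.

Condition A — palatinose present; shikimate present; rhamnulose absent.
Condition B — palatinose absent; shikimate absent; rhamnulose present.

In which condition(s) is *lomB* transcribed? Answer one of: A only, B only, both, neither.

neither

Condition A:
Palatinose is present, so ZorD is inactive.
Shikimate is present, so MibE is inactive.
Rhamnulose is absent, so MibR is inactive.
GorX is produced constitutively and is active.
With repressor GorX bound, *kepT* is not transcribed.
So KepT is not produced.
No activator is available at the *lomB* promoter, so *lomB* is not transcribed.
→ *lomB* is OFF in A.
Condition B:
Palatinose is absent, so ZorD is active.
Shikimate is absent, so MibE is active.
Rhamnulose is present, so MibR is active.
GorX is produced constitutively and is active.
With repressor GorX bound, *kepT* is not transcribed.
So KepT is not produced.
With repressor MibE bound, *lomB* is not transcribed.
→ *lomB* is OFF in B.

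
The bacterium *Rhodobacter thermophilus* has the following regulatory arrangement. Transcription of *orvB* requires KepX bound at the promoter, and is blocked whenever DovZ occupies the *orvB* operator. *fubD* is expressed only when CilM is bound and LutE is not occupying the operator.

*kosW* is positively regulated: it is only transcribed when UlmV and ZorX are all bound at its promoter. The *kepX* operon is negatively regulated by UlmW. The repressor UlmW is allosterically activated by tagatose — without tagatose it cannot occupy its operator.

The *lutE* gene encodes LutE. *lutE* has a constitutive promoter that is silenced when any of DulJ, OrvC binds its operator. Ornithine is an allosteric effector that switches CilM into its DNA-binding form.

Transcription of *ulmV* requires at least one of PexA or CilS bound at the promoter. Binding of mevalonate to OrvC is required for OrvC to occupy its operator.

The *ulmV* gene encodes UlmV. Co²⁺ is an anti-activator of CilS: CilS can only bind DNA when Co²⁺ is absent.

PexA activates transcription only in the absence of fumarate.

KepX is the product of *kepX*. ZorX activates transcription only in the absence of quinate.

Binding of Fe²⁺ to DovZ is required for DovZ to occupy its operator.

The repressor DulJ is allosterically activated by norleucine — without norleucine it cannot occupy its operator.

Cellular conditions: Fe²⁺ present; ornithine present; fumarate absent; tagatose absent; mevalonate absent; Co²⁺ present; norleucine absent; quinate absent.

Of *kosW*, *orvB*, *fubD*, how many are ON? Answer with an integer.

1

Fumarate is absent, so PexA is active.
Co²⁺ is present, so CilS is inactive.
Activator PexA is present, so *ulmV* is transcribed.
So UlmV is produced and active.
Quinate is absent, so ZorX is active.
No repressor is bound and UlmV and ZorX are active, so *kosW* is transcribed.
→ *kosW* is ON.
Fe²⁺ is present, so DovZ is active.
Tagatose is absent, so UlmW is inactive.
With no repressor bound, *kepX* is transcribed.
So KepX is produced and active.
With repressor DovZ bound, *orvB* is not transcribed.
→ *orvB* is OFF.
Norleucine is absent, so DulJ is inactive.
Mevalonate is absent, so OrvC is inactive.
With no repressor bound, *lutE* is transcribed.
So LutE is produced and active.
Ornithine is present, so CilM is active.
With repressor LutE bound, *fubD* is not transcribed.
→ *fubD* is OFF.
1 of the 3 genes is transcribed.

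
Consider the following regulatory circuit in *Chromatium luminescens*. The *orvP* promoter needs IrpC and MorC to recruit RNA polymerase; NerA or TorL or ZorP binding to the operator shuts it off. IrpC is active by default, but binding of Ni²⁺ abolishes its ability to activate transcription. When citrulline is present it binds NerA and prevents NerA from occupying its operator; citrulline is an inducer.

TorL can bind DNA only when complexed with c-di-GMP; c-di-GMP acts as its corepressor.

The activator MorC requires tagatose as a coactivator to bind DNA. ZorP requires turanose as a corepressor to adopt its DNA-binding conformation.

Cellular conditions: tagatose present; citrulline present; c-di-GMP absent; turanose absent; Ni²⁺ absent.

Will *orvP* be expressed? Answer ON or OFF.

Citrulline is present, so NerA is inactive.
c-di-GMP is absent, so TorL is inactive.
Ni²⁺ is absent, so IrpC is active.
Tagatose is present, so MorC is active.
Turanose is absent, so ZorP is inactive.
No repressor is bound and IrpC and MorC are active, so *orvP* is transcribed.

ON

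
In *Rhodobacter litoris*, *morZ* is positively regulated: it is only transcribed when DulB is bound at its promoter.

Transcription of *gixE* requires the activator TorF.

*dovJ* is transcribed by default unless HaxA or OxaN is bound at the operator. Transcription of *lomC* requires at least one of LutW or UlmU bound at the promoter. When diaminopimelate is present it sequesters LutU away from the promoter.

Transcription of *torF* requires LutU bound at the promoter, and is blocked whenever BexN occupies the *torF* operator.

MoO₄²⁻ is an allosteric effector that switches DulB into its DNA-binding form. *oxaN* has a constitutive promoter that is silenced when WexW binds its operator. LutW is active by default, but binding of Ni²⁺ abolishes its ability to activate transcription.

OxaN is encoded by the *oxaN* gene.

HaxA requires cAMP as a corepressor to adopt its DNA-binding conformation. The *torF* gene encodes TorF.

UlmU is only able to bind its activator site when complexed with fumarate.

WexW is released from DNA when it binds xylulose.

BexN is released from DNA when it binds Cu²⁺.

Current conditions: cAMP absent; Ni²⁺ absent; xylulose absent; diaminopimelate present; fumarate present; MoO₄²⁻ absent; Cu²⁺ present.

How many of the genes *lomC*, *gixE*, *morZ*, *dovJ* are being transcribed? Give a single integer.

Ni²⁺ is absent, so LutW is active.
Fumarate is present, so UlmU is active.
Activator LutW is present, so *lomC* is transcribed.
→ *lomC* is ON.
Cu²⁺ is present, so BexN is inactive.
Diaminopimelate is present, so LutU is inactive.
Required activator LutU is absent, so *torF* is not transcribed.
So TorF is not produced.
Required activator TorF is absent, so *gixE* is not transcribed.
→ *gixE* is OFF.
MoO₄²⁻ is absent, so DulB is inactive.
Required activator DulB is absent, so *morZ* is not transcribed.
→ *morZ* is OFF.
cAMP is absent, so HaxA is inactive.
Xylulose is absent, so WexW is active.
With repressor WexW bound, *oxaN* is not transcribed.
So OxaN is not produced.
With no repressor bound, *dovJ* is transcribed.
→ *dovJ* is ON.
2 of the 4 genes are transcribed.

2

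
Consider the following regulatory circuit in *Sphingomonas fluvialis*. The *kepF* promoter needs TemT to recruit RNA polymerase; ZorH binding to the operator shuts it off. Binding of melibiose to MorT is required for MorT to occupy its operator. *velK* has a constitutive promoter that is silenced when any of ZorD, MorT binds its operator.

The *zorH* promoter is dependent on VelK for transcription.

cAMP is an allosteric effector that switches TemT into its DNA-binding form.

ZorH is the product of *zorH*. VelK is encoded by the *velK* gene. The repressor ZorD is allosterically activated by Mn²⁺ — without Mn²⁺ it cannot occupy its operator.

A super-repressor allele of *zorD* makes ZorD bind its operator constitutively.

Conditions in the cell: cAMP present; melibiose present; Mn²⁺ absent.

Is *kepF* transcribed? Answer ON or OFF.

ZorD is constitutively active in this strain.
Melibiose is present, so MorT is active.
With repressor ZorD bound, *velK* is not transcribed.
So VelK is not produced.
Required activator VelK is absent, so *zorH* is not transcribed.
So ZorH is not produced.
cAMP is present, so TemT is active.
No repressor is bound and TemT is active, so *kepF* is transcribed.

ON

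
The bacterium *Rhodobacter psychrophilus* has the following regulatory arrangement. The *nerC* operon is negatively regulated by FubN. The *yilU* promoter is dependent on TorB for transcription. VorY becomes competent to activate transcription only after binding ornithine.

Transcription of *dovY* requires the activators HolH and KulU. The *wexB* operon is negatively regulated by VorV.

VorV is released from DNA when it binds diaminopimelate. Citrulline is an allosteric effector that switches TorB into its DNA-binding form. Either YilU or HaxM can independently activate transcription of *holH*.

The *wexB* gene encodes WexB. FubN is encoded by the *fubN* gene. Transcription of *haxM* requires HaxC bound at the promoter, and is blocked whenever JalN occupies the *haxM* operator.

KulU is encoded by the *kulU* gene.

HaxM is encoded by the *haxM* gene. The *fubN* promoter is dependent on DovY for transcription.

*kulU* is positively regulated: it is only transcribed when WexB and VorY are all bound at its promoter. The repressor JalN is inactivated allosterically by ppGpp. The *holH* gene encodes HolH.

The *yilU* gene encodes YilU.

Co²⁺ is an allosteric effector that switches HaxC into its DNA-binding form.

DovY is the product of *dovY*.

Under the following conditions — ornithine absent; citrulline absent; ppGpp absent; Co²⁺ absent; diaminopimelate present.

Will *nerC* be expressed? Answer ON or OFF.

ON

Citrulline is absent, so TorB is inactive.
Required activator TorB is absent, so *yilU* is not transcribed.
So YilU is not produced.
Co²⁺ is absent, so HaxC is inactive.
ppGpp is absent, so JalN is active.
With repressor JalN bound, *haxM* is not transcribed.
So HaxM is not produced.
No activator is available at the *holH* promoter, so *holH* is not transcribed.
So HolH is not produced.
Diaminopimelate is present, so VorV is inactive.
With no repressor bound, *wexB* is transcribed.
So WexB is produced and active.
Ornithine is absent, so VorY is inactive.
Required activator VorY is absent, so *kulU* is not transcribed.
So KulU is not produced.
Required activator HolH is absent, so *dovY* is not transcribed.
So DovY is not produced.
Required activator DovY is absent, so *fubN* is not transcribed.
So FubN is not produced.
With no repressor bound, *nerC* is transcribed.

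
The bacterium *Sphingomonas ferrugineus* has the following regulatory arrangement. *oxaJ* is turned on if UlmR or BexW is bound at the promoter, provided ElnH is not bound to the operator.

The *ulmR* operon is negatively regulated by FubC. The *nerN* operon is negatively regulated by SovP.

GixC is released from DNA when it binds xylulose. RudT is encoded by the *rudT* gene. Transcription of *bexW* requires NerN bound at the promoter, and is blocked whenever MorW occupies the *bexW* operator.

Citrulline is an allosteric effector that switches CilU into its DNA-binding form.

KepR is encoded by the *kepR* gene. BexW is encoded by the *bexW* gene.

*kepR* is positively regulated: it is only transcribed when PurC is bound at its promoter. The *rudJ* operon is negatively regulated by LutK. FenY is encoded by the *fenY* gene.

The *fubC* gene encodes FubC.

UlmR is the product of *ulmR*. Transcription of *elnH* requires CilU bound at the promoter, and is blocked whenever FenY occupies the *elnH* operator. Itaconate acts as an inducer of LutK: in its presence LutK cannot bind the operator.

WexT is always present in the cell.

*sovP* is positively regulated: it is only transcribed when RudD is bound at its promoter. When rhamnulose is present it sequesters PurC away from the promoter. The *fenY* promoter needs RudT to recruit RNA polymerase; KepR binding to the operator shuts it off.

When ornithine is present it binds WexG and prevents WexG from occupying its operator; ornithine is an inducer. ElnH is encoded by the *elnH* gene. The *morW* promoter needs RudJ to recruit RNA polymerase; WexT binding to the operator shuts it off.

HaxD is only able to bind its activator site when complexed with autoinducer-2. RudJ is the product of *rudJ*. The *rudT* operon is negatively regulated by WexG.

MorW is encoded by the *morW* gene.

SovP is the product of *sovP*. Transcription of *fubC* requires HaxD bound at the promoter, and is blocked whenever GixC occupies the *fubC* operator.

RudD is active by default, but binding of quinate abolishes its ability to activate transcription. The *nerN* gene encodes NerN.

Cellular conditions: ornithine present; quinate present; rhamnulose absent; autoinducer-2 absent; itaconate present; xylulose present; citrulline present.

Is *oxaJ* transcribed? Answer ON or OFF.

Citrulline is present, so CilU is active.
Ornithine is present, so WexG is inactive.
With no repressor bound, *rudT* is transcribed.
So RudT is produced and active.
Rhamnulose is absent, so PurC is active.
No repressor is bound and PurC is active, so *kepR* is transcribed.
So KepR is produced and active.
With repressor KepR bound, *fenY* is not transcribed.
So FenY is not produced.
No repressor is bound and CilU is active, so *elnH* is transcribed.
So ElnH is produced and active.
Xylulose is present, so GixC is inactive.
Autoinducer-2 is absent, so HaxD is inactive.
Required activator HaxD is absent, so *fubC* is not transcribed.
So FubC is not produced.
With no repressor bound, *ulmR* is transcribed.
So UlmR is produced and active.
WexT is produced constitutively and is active.
Itaconate is present, so LutK is inactive.
With no repressor bound, *rudJ* is transcribed.
So RudJ is produced and active.
With repressor WexT bound, *morW* is not transcribed.
So MorW is not produced.
Quinate is present, so RudD is inactive.
Required activator RudD is absent, so *sovP* is not transcribed.
So SovP is not produced.
With no repressor bound, *nerN* is transcribed.
So NerN is produced and active.
No repressor is bound and NerN is active, so *bexW* is transcribed.
So BexW is produced and active.
With repressor ElnH bound, *oxaJ* is not transcribed.

OFF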